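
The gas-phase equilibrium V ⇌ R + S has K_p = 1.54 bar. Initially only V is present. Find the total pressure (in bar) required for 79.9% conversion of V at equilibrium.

P = 0.872 bar

Basis: 1 mol V initially; let X = conversion of V. Extent ξ = X.
Moles: n_V = 1 − X; n_R = X; n_S = X.
n_T = Σnᵢ = 1 + X.
K_p = p_R p_S / (p_V) with p_i = (n_i/n_T)·P.
At X = 0.799: the mole-fraction product g(X) = Π y_i^ν_i = 1.765. Since K_p = g(X)·P^{1}, P = (K_p/g)^(1/1) = (1.54/1.765)^(1/1) = 0.872 bar.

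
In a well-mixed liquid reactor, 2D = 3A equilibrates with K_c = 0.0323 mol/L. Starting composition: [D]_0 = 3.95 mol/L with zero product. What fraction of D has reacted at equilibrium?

Let X = conversion of D; extent ξ = 3.95X/2 mol/L.
Concentrations: [D] = 3.95 − 3.95X; [A] = 5.93X.
K_c = [A]^3 / ([D]^2).
Equating to 0.0323 mol/L: the physical root is X = 0.123.

X = 0.123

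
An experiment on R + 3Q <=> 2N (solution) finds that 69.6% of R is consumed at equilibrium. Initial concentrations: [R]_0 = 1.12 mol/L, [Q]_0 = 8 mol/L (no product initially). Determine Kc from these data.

Let X = conversion of R.
Concentrations: [R] = 1.12 − 1.12X; [Q] = 8 − 3.36X; [N] = 2.24X.
At X = 0.696: [R] = 0.34, [Q] = 5.66, [N] = 1.56.
Kc = [N]^2 / ([R] [Q]^3) = 0.0393 (mol/L)^-2.

Kc = 0.0393 (mol/L)^-2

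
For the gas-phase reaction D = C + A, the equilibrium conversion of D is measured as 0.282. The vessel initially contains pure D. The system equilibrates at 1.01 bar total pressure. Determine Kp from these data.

Kp = 0.0873 bar

Let X = conversion of D (basis 1 mol D); extent of reaction ξ = X.
Species balance: n_D = 1 − X; n_C = X; n_A = X.
Summing: n_T = 1 + X.
At X = 0.282: n_D = 0.718, n_C = 0.282, n_A = 0.282, n_T = 1.28.
p_i = (n_i/n_T)·P. Kp = p_C p_A / (p_D) = 0.0873 bar.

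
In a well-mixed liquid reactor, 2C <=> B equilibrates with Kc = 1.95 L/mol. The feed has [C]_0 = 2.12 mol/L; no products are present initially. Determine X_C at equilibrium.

Let X = conversion of C; extent ξ = 2.12X/2 mol/L.
Concentrations: [C] = 2.12 − 2.12X; [B] = 1.06X.
Kc = [B] / ([C]^2).
Setting equal to 1.95 and solving for X on (0,1) gives X = 0.707.

X = 0.707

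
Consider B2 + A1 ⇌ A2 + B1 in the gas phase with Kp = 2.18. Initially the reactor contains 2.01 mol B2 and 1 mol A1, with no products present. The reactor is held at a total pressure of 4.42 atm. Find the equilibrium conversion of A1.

Let X = conversion of A1 (basis 1 mol A1); extent of reaction ξ = X.
Mole table: n_B2 = 2.01 − X; n_A1 = 1 − X; n_A2 = X; n_B1 = X.
Total moles n_T = 3.01 (Δν = 0, constant).
With p_i = (n_i/n_T)P, Kp = p_A2 p_B1 / (p_B2 p_A1).
Equating to 2.18 and solving on 0 < X < 1: X = 0.776.

X = 0.776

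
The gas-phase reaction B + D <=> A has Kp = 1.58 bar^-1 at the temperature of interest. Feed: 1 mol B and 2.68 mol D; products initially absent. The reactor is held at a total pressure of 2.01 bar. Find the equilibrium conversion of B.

Take 1 mol B as basis and let X be its fractional conversion, so ξ = X.
At extent ξ: n_B = 1 − X; n_D = 2.68 − X; n_A = X.
Summing: n_T = 3.68 − X.
Mole fractions y_i = n_i/n_T; Kp = p_A / (p_B p_D) with p_i = y_i·P.
This yields a degree-2 equation in X; solving on (0,1), X = 0.679.

X = 0.679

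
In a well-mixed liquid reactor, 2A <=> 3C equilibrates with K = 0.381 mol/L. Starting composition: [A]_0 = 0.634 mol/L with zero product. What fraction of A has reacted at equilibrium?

Let X = conversion of A; extent ξ = 0.634X/2 mol/L.
Concentrations: [A] = 0.634 − 0.634X; [C] = 0.951X.
K = [C]^3 / ([A]^2).
Setting equal to 0.381 and solving for X on (0,1) gives X = 0.400.

X = 0.400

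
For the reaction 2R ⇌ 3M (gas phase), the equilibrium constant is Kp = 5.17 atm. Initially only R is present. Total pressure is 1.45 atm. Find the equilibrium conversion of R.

Let X = conversion of R (basis 1 mol R); extent of reaction ξ = 0.5X.
Moles: n_R = 1 − X; n_M = 1.5X.
Summing: n_T = 1 + 0.5X.
y_i = n_i/n_T, p_i = y_i·P. Kp = p_M^3 / (p_R^2).
Equating to 5.17 atm and solving on 0 < X < 1: X = 0.602.

X = 0.602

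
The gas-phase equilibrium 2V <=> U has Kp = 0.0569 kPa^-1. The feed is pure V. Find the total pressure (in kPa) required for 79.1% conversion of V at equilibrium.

Basis: 1 mol V initially; let X = conversion of V. Extent ξ = 0.5X.
Species balance: n_V = 1 − X; n_U = 0.5X.
Total moles n_T = 1 − 0.5X.
Kp = p_U / (p_V^2) with p_i = (n_i/n_T)·P.
At X = 0.791: the mole-fraction product g(X) = Π y_i^ν_i = 5.473. Since Kp = g(X)·P^{-1}, P = (g/Kp)^(1/1) = (5.473/0.0569)^(1/1) = 96.2 kPa.

P = 96.2 kPa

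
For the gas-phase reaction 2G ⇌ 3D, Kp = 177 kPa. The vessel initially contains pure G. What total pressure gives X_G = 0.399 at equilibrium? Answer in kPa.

Let X = conversion of G (basis 1 mol G); extent of reaction ξ = 0.5X.
Moles: n_G = 1 − X; n_D = 1.5X.
Summing: n_T = 1 + 0.5X.
Kp = p_D^3 / (p_G^2) with p_i = (n_i/n_T)·P.
At X = 0.399: the mole-fraction product g(X) = Π y_i^ν_i = 0.4948. Since Kp = g(X)·P^{1}, P = (Kp/g)^(1/1) = (177/0.4948)^(1/1) = 358 kPa.

P = 358 kPa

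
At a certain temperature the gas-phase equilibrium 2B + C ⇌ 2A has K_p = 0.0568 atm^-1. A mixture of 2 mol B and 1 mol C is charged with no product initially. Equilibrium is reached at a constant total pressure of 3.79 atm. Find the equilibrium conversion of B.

Let X = conversion of B (basis 2 mol B); extent of reaction ξ = X.
Mole table: n_B = 2 − 2X; n_C = 1 − X; n_A = 2X.
Summing: n_T = 3 − X.
Mole fractions y_i = n_i/n_T; K_p = p_A^2 / (p_B^2 p_C) with p_i = y_i·P.
Setting this equal to 0.0568 atm^-1 and taking the physical root (0 < X < 1) gives X = 0.199.

X = 0.199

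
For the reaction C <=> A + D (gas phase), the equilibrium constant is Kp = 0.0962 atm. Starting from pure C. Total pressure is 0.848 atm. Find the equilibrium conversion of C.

Take 1 mol C as basis and let X be its fractional conversion, so ξ = X.
At extent ξ: n_C = 1 − X; n_A = X; n_D = X.
n_T = Σnᵢ = 1 + X.
With p_i = (n_i/n_T)P, Kp = p_A p_D / (p_C).
Setting this equal to 0.0962 atm and taking the physical root (0 < X < 1) gives X = 0.319.

X = 0.319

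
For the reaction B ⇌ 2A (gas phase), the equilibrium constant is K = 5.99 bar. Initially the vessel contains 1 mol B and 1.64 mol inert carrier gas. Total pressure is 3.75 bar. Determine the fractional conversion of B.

X = 0.665

Let X = conversion of B (basis 1 mol B); extent of reaction ξ = X.
Species balance: n_B = 1 − X; n_A = 2X; n_I = 1.64 (inert).
Total moles n_T = 2.64 + X.
With p_i = (n_i/n_T)P, K = p_A^2 / (p_B).
Equating to 5.99 bar and solving on 0 < X < 1: X = 0.665.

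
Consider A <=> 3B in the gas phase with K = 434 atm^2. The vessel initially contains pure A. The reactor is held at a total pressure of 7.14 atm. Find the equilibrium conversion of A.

X = 0.774

Basis: 1 mol A initially; let X = conversion of A. Extent ξ = X.
At extent ξ: n_A = 1 − X; n_B = 3X.
Summing: n_T = 1 + 2X.
With p_i = (n_i/n_T)P, K = p_B^3 / (p_A).
Setting this equal to 434 atm^2 and taking the physical root (0 < X < 1) gives X = 0.774.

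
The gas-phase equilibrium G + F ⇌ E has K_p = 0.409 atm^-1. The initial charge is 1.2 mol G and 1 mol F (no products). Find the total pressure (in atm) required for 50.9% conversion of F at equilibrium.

Let X = conversion of F (basis 1 mol F); extent of reaction ξ = X.
Mole table: n_G = 1.2 − X; n_F = 1 − X; n_E = X.
Total moles n_T = 2.2 − X.
K_p = p_E / (p_G p_F) with p_i = (n_i/n_T)·P.
At X = 0.509: the mole-fraction product g(X) = Π y_i^ν_i = 2.537. Since K_p = g(X)·P^{-1}, P = (g/K_p)^(1/1) = (2.537/0.409)^(1/1) = 6.2 atm.

P = 6.2 atm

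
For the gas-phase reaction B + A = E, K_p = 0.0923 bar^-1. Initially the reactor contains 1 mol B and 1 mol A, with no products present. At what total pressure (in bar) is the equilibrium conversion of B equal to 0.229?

P = 7.39 bar

Basis: 1 mol B initially; let X = conversion of B. Extent ξ = X.
Species balance: n_B = 1 − X; n_A = 1 − X; n_E = X.
n_T = Σnᵢ = 2 − X.
K_p = p_E / (p_B p_A) with p_i = (n_i/n_T)·P.
At X = 0.229: the mole-fraction product g(X) = Π y_i^ν_i = 0.6823. Since K_p = g(X)·P^{-1}, P = (g/K_p)^(1/1) = (0.6823/0.0923)^(1/1) = 7.39 bar.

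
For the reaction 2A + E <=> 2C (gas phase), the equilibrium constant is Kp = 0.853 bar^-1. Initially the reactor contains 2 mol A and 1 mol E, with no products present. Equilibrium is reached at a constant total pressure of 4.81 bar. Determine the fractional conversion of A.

Let X = conversion of A (basis 2 mol A); extent of reaction ξ = X.
Moles: n_A = 2 − 2X; n_E = 1 − X; n_C = 2X.
n_T = Σnᵢ = 3 − X.
With p_i = (n_i/n_T)P, Kp = p_C^2 / (p_A^2 p_E).
Setting this equal to 0.853 bar^-1 and taking the physical root (0 < X < 1) gives X = 0.479.

X = 0.479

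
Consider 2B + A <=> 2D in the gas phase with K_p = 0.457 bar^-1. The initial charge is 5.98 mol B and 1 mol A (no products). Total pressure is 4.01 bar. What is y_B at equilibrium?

Basis: 1 mol A initially; let X = conversion of A. Extent ξ = X.
Species balance: n_B = 5.98 − 2X; n_A = 1 − X; n_D = 2X.
n_T = Σnᵢ = 6.98 − X.
Mole fractions y_i = n_i/n_T; K_p = p_D^2 / (p_B^2 p_A) with p_i = y_i·P.
Setting this equal to 0.457 bar^-1 and taking the physical root (0 < X < 1) gives X = 0.691.
Then n_B = 4.6, n_T = 6.29, so y_B = 0.731.

y_B = 0.731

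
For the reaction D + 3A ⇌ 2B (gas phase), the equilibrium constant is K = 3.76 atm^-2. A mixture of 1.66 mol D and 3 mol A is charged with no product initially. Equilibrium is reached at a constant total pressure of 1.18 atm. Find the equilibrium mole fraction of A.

y_A = 0.384

Basis: 3 mol A initially; let X = conversion of A. Extent ξ = X.
Mole table: n_D = 1.66 − X; n_A = 3 − 3X; n_B = 2X.
Total moles n_T = 4.66 − 2X.
y_i = n_i/n_T, p_i = y_i·P. K = p_B^2 / (p_D p_A^3).
Substituting and setting equal to 3.76 atm^-2 gives a polynomial in X; the root in (0,1) is X = 0.543.
Then n_A = 1.37, n_T = 3.57, so y_A = 0.384.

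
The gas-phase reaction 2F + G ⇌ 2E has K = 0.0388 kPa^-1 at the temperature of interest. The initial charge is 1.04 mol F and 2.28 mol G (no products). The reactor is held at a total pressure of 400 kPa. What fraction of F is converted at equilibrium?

Let X = conversion of F (basis 1.04 mol F); extent of reaction ξ = 0.52X.
Mole table: n_F = 1.04 − 1.04X; n_G = 2.28 − 0.52X; n_E = 1.04X.
Summing: n_T = 3.32 − 0.52X.
y_i = n_i/n_T, p_i = y_i·P. K = p_E^2 / (p_F^2 p_G).
Setting this equal to 0.0388 kPa^-1 and taking the physical root (0 < X < 1) gives X = 0.760.

X = 0.760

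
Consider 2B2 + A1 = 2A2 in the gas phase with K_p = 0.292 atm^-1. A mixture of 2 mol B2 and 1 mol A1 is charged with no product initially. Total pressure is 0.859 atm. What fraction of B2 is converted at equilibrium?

X = 0.210

Let X = conversion of B2 (basis 2 mol B2); extent of reaction ξ = X.
Mole table: n_B2 = 2 − 2X; n_A1 = 1 − X; n_A2 = 2X.
n_T = Σnᵢ = 3 − X.
With p_i = (n_i/n_T)P, K_p = p_A2^2 / (p_B2^2 p_A1).
This yields a degree-3 equation in X; solving on (0,1), X = 0.210.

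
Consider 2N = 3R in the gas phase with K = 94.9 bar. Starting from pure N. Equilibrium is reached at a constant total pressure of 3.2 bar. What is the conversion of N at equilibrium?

X = 0.797

Basis: 1 mol N initially; let X = conversion of N. Extent ξ = 0.5X.
Species balance: n_N = 1 − X; n_R = 1.5X.
n_T = Σnᵢ = 1 + 0.5X.
Mole fractions y_i = n_i/n_T; K = p_R^3 / (p_N^2) with p_i = y_i·P.
Equating to 94.9 bar and solving on 0 < X < 1: X = 0.797.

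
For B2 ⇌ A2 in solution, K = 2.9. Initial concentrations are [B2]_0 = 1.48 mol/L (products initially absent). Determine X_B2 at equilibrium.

Let X = conversion of B2; extent ξ = 1.48·X mol/L.
Concentrations: [B2] = 1.48 − 1.48X; [A2] = 1.48X.
K = [A2] / ([B2]).
This equals 2.9 at X = 0.744 (the root in 0 < X < 1).

X = 0.744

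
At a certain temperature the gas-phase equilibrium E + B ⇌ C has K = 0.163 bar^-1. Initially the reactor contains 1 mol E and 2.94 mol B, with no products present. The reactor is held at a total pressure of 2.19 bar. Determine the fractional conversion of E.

X = 0.207

Take 1 mol E as basis and let X be its fractional conversion, so ξ = X.
Moles: n_E = 1 − X; n_B = 2.94 − X; n_C = X.
n_T = Σnᵢ = 3.94 − X.
With p_i = (n_i/n_T)P, K = p_C / (p_E p_B).
This yields a degree-2 equation in X; solving on (0,1), X = 0.207.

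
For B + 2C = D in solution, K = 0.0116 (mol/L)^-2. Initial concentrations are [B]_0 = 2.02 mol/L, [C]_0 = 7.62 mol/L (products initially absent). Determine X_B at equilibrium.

X = 0.318

Let X = conversion of B; extent ξ = 2.02·X mol/L.
Concentrations: [B] = 2.02 − 2.02X; [C] = 7.62 − 4.04X; [D] = 2.02X.
K = [D] / ([B] [C]^2).
This equals 0.0116 at X = 0.318 (the root in 0 < X < 1).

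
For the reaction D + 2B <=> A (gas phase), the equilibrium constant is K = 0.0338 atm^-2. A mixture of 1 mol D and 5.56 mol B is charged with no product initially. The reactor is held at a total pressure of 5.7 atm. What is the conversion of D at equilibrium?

Basis: 1 mol D initially; let X = conversion of D. Extent ξ = X.
At extent ξ: n_D = 1 − X; n_B = 5.56 − 2X; n_A = X.
Summing: n_T = 6.56 − 2X.
y_i = n_i/n_T, p_i = y_i·P. K = p_A / (p_D p_B^2).
Substituting and setting equal to 0.0338 atm^-2 gives a polynomial in X; the root in (0,1) is X = 0.428.

X = 0.428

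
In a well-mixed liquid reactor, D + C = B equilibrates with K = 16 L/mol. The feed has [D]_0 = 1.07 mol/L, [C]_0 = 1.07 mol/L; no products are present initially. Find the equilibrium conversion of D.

Let X = conversion of D; extent ξ = 1.07·X mol/L.
Concentrations: [D] = 1.07 − 1.07X; [C] = 1.07 − 1.07X; [B] = 1.07X.
K = [B] / ([D] [C]).
This equals 16 at X = 0.786 (the root in 0 < X < 1).

X = 0.786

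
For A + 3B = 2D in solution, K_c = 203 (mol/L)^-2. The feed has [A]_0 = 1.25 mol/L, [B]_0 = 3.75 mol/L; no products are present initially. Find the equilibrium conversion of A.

Let X = conversion of A; extent ξ = 1.25·X mol/L.
Concentrations: [A] = 1.25 − 1.25X; [B] = 3.75 − 3.75X; [D] = 2.5X.
K_c = [D]^2 / ([A] [B]^3).
Solving K_c = 203 for X ∈ (0,1): X = 0.863.

X = 0.863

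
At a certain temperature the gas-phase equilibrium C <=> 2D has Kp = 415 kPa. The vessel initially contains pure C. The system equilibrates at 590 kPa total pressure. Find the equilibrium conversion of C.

Let X = conversion of C (basis 1 mol C); extent of reaction ξ = X.
Species balance: n_C = 1 − X; n_D = 2X.
Summing: n_T = 1 + X.
With p_i = (n_i/n_T)P, Kp = p_D^2 / (p_C).
Substituting and setting equal to 415 kPa gives a polynomial in X; the root in (0,1) is X = 0.387.

X = 0.387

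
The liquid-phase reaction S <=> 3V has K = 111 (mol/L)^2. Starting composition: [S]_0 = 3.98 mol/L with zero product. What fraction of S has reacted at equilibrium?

X = 0.505

Let X = conversion of S; extent ξ = 3.98·X mol/L.
Concentrations: [S] = 3.98 − 3.98X; [V] = 11.9X.
K = [V]^3 / ([S]).
Setting equal to 111 and solving for X on (0,1) gives X = 0.505.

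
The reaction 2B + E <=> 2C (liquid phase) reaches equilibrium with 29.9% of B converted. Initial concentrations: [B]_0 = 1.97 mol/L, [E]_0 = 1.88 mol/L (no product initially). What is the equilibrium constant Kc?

Let X = conversion of B.
Concentrations: [B] = 1.97 − 1.97X; [E] = 1.88 − 0.985X; [C] = 1.97X.
At X = 0.299: [B] = 1.38, [E] = 1.59, [C] = 0.589.
Kc = [C]^2 / ([B]^2 [E]) = 0.115 L/mol.

Kc = 0.115 L/mol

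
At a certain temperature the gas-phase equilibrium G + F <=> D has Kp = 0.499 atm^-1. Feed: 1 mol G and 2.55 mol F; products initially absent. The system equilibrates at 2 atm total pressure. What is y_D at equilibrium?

Take 1 mol G as basis and let X be its fractional conversion, so ξ = X.
Species balance: n_G = 1 − X; n_F = 2.55 − X; n_D = X.
n_T = Σnᵢ = 3.55 − X.
With p_i = (n_i/n_T)P, Kp = p_D / (p_G p_F).
This yields a degree-2 equation in X; solving on (0,1), X = 0.405.
Then n_D = 0.405, n_T = 3.15, so y_D = 0.129.

y_D = 0.129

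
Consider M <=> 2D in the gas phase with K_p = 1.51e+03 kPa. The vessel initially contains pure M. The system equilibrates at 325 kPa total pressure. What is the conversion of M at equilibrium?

Take 1 mol M as basis and let X be its fractional conversion, so ξ = X.
At extent ξ: n_M = 1 − X; n_D = 2X.
Total moles n_T = 1 + X.
Mole fractions y_i = n_i/n_T; K_p = p_D^2 / (p_M) with p_i = y_i·P.
Setting this equal to 1.51e+03 kPa and taking the physical root (0 < X < 1) gives X = 0.733.

X = 0.733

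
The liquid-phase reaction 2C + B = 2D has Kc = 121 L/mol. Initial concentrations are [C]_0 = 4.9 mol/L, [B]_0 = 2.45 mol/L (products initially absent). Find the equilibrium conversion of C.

Let X = conversion of C; extent ξ = 4.9X/2 mol/L.
Concentrations: [C] = 4.9 − 4.9X; [B] = 2.45 − 2.45X; [D] = 4.9X.
Kc = [D]^2 / ([C]^2 [B]).
Equating to 121 L/mol: the physical root is X = 0.864.

X = 0.864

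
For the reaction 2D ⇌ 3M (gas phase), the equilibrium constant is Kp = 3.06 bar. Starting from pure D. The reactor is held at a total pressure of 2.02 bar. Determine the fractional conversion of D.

X = 0.512

Basis: 1 mol D initially; let X = conversion of D. Extent ξ = 0.5X.
Mole table: n_D = 1 − X; n_M = 1.5X.
Summing: n_T = 1 + 0.5X.
With p_i = (n_i/n_T)P, Kp = p_M^3 / (p_D^2).
Substituting and setting equal to 3.06 bar gives a polynomial in X; the root in (0,1) is X = 0.512.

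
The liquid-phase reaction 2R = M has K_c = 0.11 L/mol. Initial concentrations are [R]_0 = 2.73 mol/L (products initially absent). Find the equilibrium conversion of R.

Let X = conversion of R; extent ξ = 2.73X/2 mol/L.
Concentrations: [R] = 2.73 − 2.73X; [M] = 1.36X.
K_c = [M] / ([R]^2).
Setting equal to 0.11 and solving for X on (0,1) gives X = 0.297.

X = 0.297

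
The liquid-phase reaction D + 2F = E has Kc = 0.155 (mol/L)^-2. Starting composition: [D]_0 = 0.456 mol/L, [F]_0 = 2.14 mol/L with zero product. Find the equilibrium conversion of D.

X = 0.341

Let X = conversion of D; extent ξ = 0.456·X mol/L.
Concentrations: [D] = 0.456 − 0.456X; [F] = 2.14 − 0.912X; [E] = 0.456X.
Kc = [E] / ([D] [F]^2).
This equals 0.155 at X = 0.341 (the root in 0 < X < 1).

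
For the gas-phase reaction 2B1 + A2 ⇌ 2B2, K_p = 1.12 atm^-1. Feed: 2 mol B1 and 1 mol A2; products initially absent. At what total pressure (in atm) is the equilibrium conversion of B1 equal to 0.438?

Take 2 mol B1 as basis and let X be its fractional conversion, so ξ = X.
Species balance: n_B1 = 2 − 2X; n_A2 = 1 − X; n_B2 = 2X.
n_T = Σnᵢ = 3 − X.
K_p = p_B2^2 / (p_B1^2 p_A2) with p_i = (n_i/n_T)·P.
At X = 0.438: the mole-fraction product g(X) = Π y_i^ν_i = 2.769. Since K_p = g(X)·P^{-1}, P = (g/K_p)^(1/1) = (2.769/1.12)^(1/1) = 2.47 atm.

P = 2.47 atm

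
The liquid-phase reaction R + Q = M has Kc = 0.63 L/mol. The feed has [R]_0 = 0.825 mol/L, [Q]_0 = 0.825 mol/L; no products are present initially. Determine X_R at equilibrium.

Let X = conversion of R; extent ξ = 0.825·X mol/L.
Concentrations: [R] = 0.825 − 0.825X; [Q] = 0.825 − 0.825X; [M] = 0.825X.
Kc = [M] / ([R] [Q]).
Solving Kc = 0.63 for X ∈ (0,1): X = 0.274.

X = 0.274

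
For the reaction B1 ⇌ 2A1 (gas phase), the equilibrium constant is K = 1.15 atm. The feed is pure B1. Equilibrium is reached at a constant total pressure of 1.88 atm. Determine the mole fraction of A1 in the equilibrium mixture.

Let X = conversion of B1 (basis 1 mol B1); extent of reaction ξ = X.
Species balance: n_B1 = 1 − X; n_A1 = 2X.
n_T = Σnᵢ = 1 + X.
y_i = n_i/n_T, p_i = y_i·P. K = p_A1^2 / (p_B1).
Substituting and setting equal to 1.15 atm gives a polynomial in X; the root in (0,1) is X = 0.364.
Then n_A1 = 0.728, n_T = 1.36, so y_A1 = 0.534.

y_A1 = 0.534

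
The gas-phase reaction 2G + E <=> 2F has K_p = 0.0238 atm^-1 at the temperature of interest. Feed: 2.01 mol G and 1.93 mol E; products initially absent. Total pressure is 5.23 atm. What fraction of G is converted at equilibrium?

Take 2.01 mol G as basis and let X be its fractional conversion, so ξ = 1X.
At extent ξ: n_G = 2.01 − 2.01X; n_E = 1.93 − 1X; n_F = 2.01X.
n_T = Σnᵢ = 3.94 − 1X.
Mole fractions y_i = n_i/n_T; K_p = p_F^2 / (p_G^2 p_E) with p_i = y_i·P.
Equating to 0.0238 atm^-1 and solving on 0 < X < 1: X = 0.194.

X = 0.194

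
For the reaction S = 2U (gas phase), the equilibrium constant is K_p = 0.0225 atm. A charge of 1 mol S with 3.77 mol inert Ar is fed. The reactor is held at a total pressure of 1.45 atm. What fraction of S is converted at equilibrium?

X = 0.129

Let X = conversion of S (basis 1 mol S); extent of reaction ξ = X.
Species balance: n_S = 1 − X; n_U = 2X; n_I = 3.77 (inert).
Summing: n_T = 4.77 + X.
Mole fractions y_i = n_i/n_T; K_p = p_U^2 / (p_S) with p_i = y_i·P.
Equating to 0.0225 atm and solving on 0 < X < 1: X = 0.129.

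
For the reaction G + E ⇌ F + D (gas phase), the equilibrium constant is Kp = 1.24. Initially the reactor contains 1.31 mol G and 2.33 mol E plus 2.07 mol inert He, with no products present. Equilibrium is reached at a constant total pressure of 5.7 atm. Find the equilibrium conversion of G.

Basis: 1.31 mol G initially; let X = conversion of G. Extent ξ = 1.31X.
At extent ξ: n_G = 1.31 − 1.31X; n_E = 2.33 − 1.31X; n_F = 1.31X; n_D = 1.31X; n_I = 2.07 (inert).
n_T stays at 5.71 (no change in mole number).
Mole fractions y_i = n_i/n_T; Kp = p_F p_D / (p_G p_E) with p_i = y_i·P.
Setting this equal to 1.24 and taking the physical root (0 < X < 1) gives X = 0.672.

X = 0.672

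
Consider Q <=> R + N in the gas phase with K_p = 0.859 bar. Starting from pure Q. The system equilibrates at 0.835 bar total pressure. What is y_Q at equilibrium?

Take 1 mol Q as basis and let X be its fractional conversion, so ξ = X.
Mole table: n_Q = 1 − X; n_R = X; n_N = X.
Total moles n_T = 1 + X.
y_i = n_i/n_T, p_i = y_i·P. K_p = p_R p_N / (p_Q).
Setting this equal to 0.859 bar and taking the physical root (0 < X < 1) gives X = 0.712.
Then n_Q = 0.288, n_T = 1.71, so y_Q = 0.168.

y_Q = 0.168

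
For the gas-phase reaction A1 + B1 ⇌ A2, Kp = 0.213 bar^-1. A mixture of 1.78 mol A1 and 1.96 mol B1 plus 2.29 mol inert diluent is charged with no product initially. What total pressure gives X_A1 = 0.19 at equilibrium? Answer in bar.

Take 1.78 mol A1 as basis and let X be its fractional conversion, so ξ = 1.78X.
Species balance: n_A1 = 1.78 − 1.78X; n_B1 = 1.96 − 1.78X; n_A2 = 1.78X; n_I = 2.29 (inert).
Total moles n_T = 6.03 − 1.78X.
Kp = p_A2 / (p_A1 p_B1) with p_i = (n_i/n_T)·P.
At X = 0.19: the mole-fraction product g(X) = Π y_i^ν_i = 0.8232. Since Kp = g(X)·P^{-1}, P = (g/Kp)^(1/1) = (0.8232/0.213)^(1/1) = 3.86 bar.

P = 3.86 bar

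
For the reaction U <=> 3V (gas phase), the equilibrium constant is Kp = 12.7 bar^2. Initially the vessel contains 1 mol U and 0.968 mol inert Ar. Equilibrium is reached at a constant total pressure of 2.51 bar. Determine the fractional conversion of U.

X = 0.653

Take 1 mol U as basis and let X be its fractional conversion, so ξ = X.
At extent ξ: n_U = 1 − X; n_V = 3X; n_I = 0.968 (inert).
Summing: n_T = 1.97 + 2X.
With p_i = (n_i/n_T)P, Kp = p_V^3 / (p_U).
Substituting and setting equal to 12.7 bar^2 gives a polynomial in X; the root in (0,1) is X = 0.653.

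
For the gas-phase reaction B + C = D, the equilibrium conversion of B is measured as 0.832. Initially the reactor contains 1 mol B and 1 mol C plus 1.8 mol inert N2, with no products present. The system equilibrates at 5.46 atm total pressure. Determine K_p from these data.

Let X = conversion of B (basis 1 mol B); extent of reaction ξ = X.
Species balance: n_B = 1 − X; n_C = 1 − X; n_D = X; n_I = 1.8 (inert).
n_T = Σnᵢ = 3.8 − X.
At X = 0.832: n_B = 0.168, n_C = 0.168, n_D = 0.832, n_T = 2.97.
p_i = (n_i/n_T)·P. K_p = p_D / (p_B p_C) = 16 atm^-1.

K_p = 16 atm^-1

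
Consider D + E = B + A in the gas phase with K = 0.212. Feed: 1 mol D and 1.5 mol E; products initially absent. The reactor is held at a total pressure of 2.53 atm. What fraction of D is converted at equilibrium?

X = 0.382

Basis: 1 mol D initially; let X = conversion of D. Extent ξ = X.
Species balance: n_D = 1 − X; n_E = 1.5 − X; n_B = X; n_A = X.
Total moles n_T = 2.5 (Δν = 0, constant).
y_i = n_i/n_T, p_i = y_i·P. K = p_B p_A / (p_D p_E).
Substituting and setting equal to 0.212 gives a polynomial in X; the root in (0,1) is X = 0.382.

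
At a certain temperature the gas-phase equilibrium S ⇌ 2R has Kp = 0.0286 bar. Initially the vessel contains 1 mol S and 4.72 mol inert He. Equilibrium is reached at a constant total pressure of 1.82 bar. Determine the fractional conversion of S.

Take 1 mol S as basis and let X be its fractional conversion, so ξ = X.
Mole table: n_S = 1 − X; n_R = 2X; n_I = 4.72 (inert).
Total moles n_T = 5.72 + X.
Mole fractions y_i = n_i/n_T; Kp = p_R^2 / (p_S) with p_i = y_i·P.
Substituting and setting equal to 0.0286 bar gives a polynomial in X; the root in (0,1) is X = 0.141.

X = 0.141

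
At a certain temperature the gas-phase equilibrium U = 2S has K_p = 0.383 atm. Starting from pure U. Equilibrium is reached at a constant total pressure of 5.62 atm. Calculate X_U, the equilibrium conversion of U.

X = 0.129

Basis: 1 mol U initially; let X = conversion of U. Extent ξ = X.
At extent ξ: n_U = 1 − X; n_S = 2X.
Summing: n_T = 1 + X.
y_i = n_i/n_T, p_i = y_i·P. K_p = p_S^2 / (p_U).
Substituting and setting equal to 0.383 atm gives a polynomial in X; the root in (0,1) is X = 0.129.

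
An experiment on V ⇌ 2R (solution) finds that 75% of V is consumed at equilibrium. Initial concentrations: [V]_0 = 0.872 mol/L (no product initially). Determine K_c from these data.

Let X = conversion of V.
Concentrations: [V] = 0.872 − 0.872X; [R] = 1.74X.
At X = 0.75: [V] = 0.218, [R] = 1.31.
K_c = [R]^2 / ([V]) = 7.85 mol/L.

K_c = 7.85 mol/L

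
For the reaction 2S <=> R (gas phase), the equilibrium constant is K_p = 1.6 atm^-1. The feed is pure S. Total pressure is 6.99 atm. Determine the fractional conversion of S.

X = 0.852

Take 1 mol S as basis and let X be its fractional conversion, so ξ = 0.5X.
At extent ξ: n_S = 1 − X; n_R = 0.5X.
Summing: n_T = 1 − 0.5X.
y_i = n_i/n_T, p_i = y_i·P. K_p = p_R / (p_S^2).
Setting this equal to 1.6 atm^-1 and taking the physical root (0 < X < 1) gives X = 0.852.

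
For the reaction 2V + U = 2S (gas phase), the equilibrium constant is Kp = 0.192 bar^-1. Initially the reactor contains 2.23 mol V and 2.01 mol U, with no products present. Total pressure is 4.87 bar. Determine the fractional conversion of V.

Basis: 2.23 mol V initially; let X = conversion of V. Extent ξ = 1.11X.
Moles: n_V = 2.23 − 2.23X; n_U = 2.01 − 1.11X; n_S = 2.23X.
n_T = Σnᵢ = 4.24 − 1.11X.
With p_i = (n_i/n_T)P, Kp = p_S^2 / (p_V^2 p_U).
This yields a degree-3 equation in X; solving on (0,1), X = 0.384.

X = 0.384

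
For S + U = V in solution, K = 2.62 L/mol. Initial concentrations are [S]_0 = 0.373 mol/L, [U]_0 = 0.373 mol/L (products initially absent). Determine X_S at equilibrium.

X = 0.378

Let X = conversion of S; extent ξ = 0.373·X mol/L.
Concentrations: [S] = 0.373 − 0.373X; [U] = 0.373 − 0.373X; [V] = 0.373X.
K = [V] / ([S] [U]).
Setting equal to 2.62 and solving for X on (0,1) gives X = 0.378.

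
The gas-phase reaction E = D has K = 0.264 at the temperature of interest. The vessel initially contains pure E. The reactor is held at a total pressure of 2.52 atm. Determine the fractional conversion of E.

Take 1 mol E as basis and let X be its fractional conversion, so ξ = X.
Mole table: n_E = 1 − X; n_D = X.
Total moles n_T = 1 (Δν = 0, constant).
y_i = n_i/n_T, p_i = y_i·P. K = p_D / (p_E).
Setting this equal to 0.264 and taking the physical root (0 < X < 1) gives X = 0.209.

X = 0.209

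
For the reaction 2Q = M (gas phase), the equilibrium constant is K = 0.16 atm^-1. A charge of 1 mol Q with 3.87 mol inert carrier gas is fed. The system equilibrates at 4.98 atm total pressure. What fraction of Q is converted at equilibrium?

X = 0.209

Take 1 mol Q as basis and let X be its fractional conversion, so ξ = 0.5X.
Species balance: n_Q = 1 − X; n_M = 0.5X; n_I = 3.87 (inert).
Summing: n_T = 4.87 − 0.5X.
With p_i = (n_i/n_T)P, K = p_M / (p_Q^2).
This yields a degree-2 equation in X; solving on (0,1), X = 0.209.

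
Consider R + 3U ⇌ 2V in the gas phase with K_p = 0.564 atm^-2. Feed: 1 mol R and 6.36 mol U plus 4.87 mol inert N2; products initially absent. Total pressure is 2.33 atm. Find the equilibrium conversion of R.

X = 0.545

Basis: 1 mol R initially; let X = conversion of R. Extent ξ = X.
Species balance: n_R = 1 − X; n_U = 6.36 − 3X; n_V = 2X; n_I = 4.87 (inert).
Summing: n_T = 12.2 − 2X.
With p_i = (n_i/n_T)P, K_p = p_V^2 / (p_R p_U^3).
Setting this equal to 0.564 atm^-2 and taking the physical root (0 < X < 1) gives X = 0.545.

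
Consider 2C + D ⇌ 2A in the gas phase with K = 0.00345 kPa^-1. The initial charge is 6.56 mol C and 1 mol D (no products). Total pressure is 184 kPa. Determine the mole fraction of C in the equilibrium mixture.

Take 1 mol D as basis and let X be its fractional conversion, so ξ = X.
Mole table: n_C = 6.56 − 2X; n_D = 1 − X; n_A = 2X.
n_T = Σnᵢ = 7.56 − X.
Mole fractions y_i = n_i/n_T; K = p_A^2 / (p_C^2 p_D) with p_i = y_i·P.
Substituting and setting equal to 0.00345 kPa^-1 gives a polynomial in X; the root in (0,1) is X = 0.551.
Then n_C = 5.46, n_T = 7.01, so y_C = 0.779.

y_C = 0.779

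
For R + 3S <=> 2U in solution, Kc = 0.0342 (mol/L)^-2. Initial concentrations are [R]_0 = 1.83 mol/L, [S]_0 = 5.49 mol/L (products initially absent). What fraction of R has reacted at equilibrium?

X = 0.360

Let X = conversion of R; extent ξ = 1.83·X mol/L.
Concentrations: [R] = 1.83 − 1.83X; [S] = 5.49 − 5.49X; [U] = 3.66X.
Kc = [U]^2 / ([R] [S]^3).
This equals 0.0342 at X = 0.360 (the root in 0 < X < 1).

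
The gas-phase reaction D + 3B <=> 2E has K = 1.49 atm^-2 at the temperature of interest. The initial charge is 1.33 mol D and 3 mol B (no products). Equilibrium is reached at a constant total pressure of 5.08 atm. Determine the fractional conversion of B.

Basis: 3 mol B initially; let X = conversion of B. Extent ξ = X.
At extent ξ: n_D = 1.33 − X; n_B = 3 − 3X; n_E = 2X.
n_T = Σnᵢ = 4.33 − 2X.
Mole fractions y_i = n_i/n_T; K = p_E^2 / (p_D p_B^3) with p_i = y_i·P.
This yields a degree-4 equation in X; solving on (0,1), X = 0.704.

X = 0.704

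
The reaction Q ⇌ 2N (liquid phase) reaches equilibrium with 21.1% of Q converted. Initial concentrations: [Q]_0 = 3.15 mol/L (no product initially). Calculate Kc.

Kc = 0.711 mol/L

Let X = conversion of Q.
Concentrations: [Q] = 3.15 − 3.15X; [N] = 6.3X.
At X = 0.211: [Q] = 2.49, [N] = 1.33.
Kc = [N]^2 / ([Q]) = 0.711 mol/L.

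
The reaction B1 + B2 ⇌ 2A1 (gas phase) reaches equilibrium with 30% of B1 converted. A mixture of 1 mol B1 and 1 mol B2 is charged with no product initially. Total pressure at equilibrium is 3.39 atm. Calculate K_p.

Take 1 mol B1 as basis and let X be its fractional conversion, so ξ = X.
At extent ξ: n_B1 = 1 − X; n_B2 = 1 − X; n_A1 = 2X.
n_T stays at 2 (no change in mole number).
At X = 0.3: n_B1 = 0.7, n_B2 = 0.7, n_A1 = 0.6, n_T = 2.
p_i = (n_i/n_T)·P. K_p = p_A1^2 / (p_B1 p_B2) = 0.735.

K_p = 0.735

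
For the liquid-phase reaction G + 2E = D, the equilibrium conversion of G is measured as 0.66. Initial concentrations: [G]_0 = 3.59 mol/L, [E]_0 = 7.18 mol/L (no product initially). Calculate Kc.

Kc = 0.326 (mol/L)^-2

Let X = conversion of G.
Concentrations: [G] = 3.59 − 3.59X; [E] = 7.18 − 7.18X; [D] = 3.59X.
At X = 0.66: [G] = 1.22, [E] = 2.44, [D] = 2.37.
Kc = [D] / ([G] [E]^2) = 0.326 (mol/L)^-2.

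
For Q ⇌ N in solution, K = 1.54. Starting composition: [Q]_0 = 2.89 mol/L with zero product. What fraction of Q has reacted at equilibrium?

X = 0.606

Let X = conversion of Q; extent ξ = 2.89·X mol/L.
Concentrations: [Q] = 2.89 − 2.89X; [N] = 2.89X.
K = [N] / ([Q]).
This equals 1.54 at X = 0.606 (the root in 0 < X < 1).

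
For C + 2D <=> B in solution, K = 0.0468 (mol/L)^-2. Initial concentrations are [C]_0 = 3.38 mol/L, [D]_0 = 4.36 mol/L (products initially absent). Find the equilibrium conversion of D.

Let X = conversion of D; extent ξ = 4.36X/2 mol/L.
Concentrations: [C] = 3.38 − 2.18X; [D] = 4.36 − 4.36X; [B] = 2.18X.
K = [B] / ([C] [D]^2).
Solving K = 0.0468 for X ∈ (0,1): X = 0.388.

X = 0.388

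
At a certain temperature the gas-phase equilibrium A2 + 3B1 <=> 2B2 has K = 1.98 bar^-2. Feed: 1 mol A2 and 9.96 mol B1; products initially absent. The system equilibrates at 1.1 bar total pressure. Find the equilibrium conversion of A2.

Take 1 mol A2 as basis and let X be its fractional conversion, so ξ = X.
Species balance: n_A2 = 1 − X; n_B1 = 9.96 − 3X; n_B2 = 2X.
n_T = Σnᵢ = 11 − 2X.
With p_i = (n_i/n_T)P, K = p_B2^2 / (p_A2 p_B1^3).
Substituting and setting equal to 1.98 bar^-2 gives a polynomial in X; the root in (0,1) is X = 0.790.

X = 0.790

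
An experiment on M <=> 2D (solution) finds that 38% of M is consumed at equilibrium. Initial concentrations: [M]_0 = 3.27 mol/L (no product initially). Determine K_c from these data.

Let X = conversion of M.
Concentrations: [M] = 3.27 − 3.27X; [D] = 6.54X.
At X = 0.38: [M] = 2.03, [D] = 2.49.
K_c = [D]^2 / ([M]) = 3.05 mol/L.

K_c = 3.05 mol/L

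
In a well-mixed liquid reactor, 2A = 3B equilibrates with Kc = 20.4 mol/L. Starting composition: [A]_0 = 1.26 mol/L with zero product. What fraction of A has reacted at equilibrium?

X = 0.721

Let X = conversion of A; extent ξ = 1.26X/2 mol/L.
Concentrations: [A] = 1.26 − 1.26X; [B] = 1.89X.
Kc = [B]^3 / ([A]^2).
Solving Kc = 20.4 for X ∈ (0,1): X = 0.721.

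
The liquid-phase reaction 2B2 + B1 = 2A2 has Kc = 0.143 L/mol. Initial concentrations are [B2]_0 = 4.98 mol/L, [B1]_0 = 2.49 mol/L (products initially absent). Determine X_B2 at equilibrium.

X = 0.328

Let X = conversion of B2; extent ξ = 4.98X/2 mol/L.
Concentrations: [B2] = 4.98 − 4.98X; [B1] = 2.49 − 2.49X; [A2] = 4.98X.
Kc = [A2]^2 / ([B2]^2 [B1]).
Equating to 0.143 L/mol: the physical root is X = 0.328.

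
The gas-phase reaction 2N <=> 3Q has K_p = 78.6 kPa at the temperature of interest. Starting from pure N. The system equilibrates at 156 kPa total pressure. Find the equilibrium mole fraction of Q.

Take 1 mol N as basis and let X be its fractional conversion, so ξ = 0.5X.
Mole table: n_N = 1 − X; n_Q = 1.5X.
Summing: n_T = 1 + 0.5X.
y_i = n_i/n_T, p_i = y_i·P. K_p = p_Q^3 / (p_N^2).
Equating to 78.6 kPa and solving on 0 < X < 1: X = 0.401.
Then n_Q = 0.601, n_T = 1.2, so y_Q = 0.501.

y_Q = 0.501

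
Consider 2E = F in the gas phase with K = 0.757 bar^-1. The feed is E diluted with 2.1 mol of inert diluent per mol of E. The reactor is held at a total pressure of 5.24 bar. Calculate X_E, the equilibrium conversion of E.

Basis: 1 mol E initially; let X = conversion of E. Extent ξ = 0.5X.
Species balance: n_E = 1 − X; n_F = 0.5X; n_I = 2.1 (inert).
Summing: n_T = 3.1 − 0.5X.
y_i = n_i/n_T, p_i = y_i·P. K = p_F / (p_E^2).
This yields a degree-2 equation in X; solving on (0,1), X = 0.555.

X = 0.555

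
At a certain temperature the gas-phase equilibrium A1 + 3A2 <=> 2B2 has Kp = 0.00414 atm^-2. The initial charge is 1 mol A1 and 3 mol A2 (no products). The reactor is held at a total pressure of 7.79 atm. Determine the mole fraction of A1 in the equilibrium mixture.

y_A1 = 0.219

Basis: 1 mol A1 initially; let X = conversion of A1. Extent ξ = X.
At extent ξ: n_A1 = 1 − X; n_A2 = 3 − 3X; n_B2 = 2X.
Total moles n_T = 4 − 2X.
y_i = n_i/n_T, p_i = y_i·P. Kp = p_B2^2 / (p_A1 p_A2^3).
Substituting and setting equal to 0.00414 atm^-2 gives a polynomial in X; the root in (0,1) is X = 0.222.
Then n_A1 = 0.778, n_T = 3.56, so y_A1 = 0.219.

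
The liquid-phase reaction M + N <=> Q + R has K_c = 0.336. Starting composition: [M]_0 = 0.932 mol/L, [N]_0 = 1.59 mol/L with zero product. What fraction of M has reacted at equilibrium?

Let X = conversion of M; extent ξ = 0.932·X mol/L.
Concentrations: [M] = 0.932 − 0.932X; [N] = 1.59 − 0.932X; [Q] = 0.932X; [R] = 0.932X.
K_c = [Q] [R] / ([M] [N]).
Solving K_c = 0.336 for X ∈ (0,1): X = 0.469.

X = 0.469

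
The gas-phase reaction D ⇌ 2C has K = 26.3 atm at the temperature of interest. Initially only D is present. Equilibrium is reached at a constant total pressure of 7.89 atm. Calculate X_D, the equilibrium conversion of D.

Basis: 1 mol D initially; let X = conversion of D. Extent ξ = X.
Species balance: n_D = 1 − X; n_C = 2X.
Total moles n_T = 1 + X.
y_i = n_i/n_T, p_i = y_i·P. K = p_C^2 / (p_D).
Setting this equal to 26.3 atm and taking the physical root (0 < X < 1) gives X = 0.674.

X = 0.674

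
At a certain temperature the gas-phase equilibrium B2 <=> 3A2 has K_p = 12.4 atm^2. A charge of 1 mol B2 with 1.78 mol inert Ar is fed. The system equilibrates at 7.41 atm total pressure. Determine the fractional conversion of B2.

X = 0.401

Let X = conversion of B2 (basis 1 mol B2); extent of reaction ξ = X.
Moles: n_B2 = 1 − X; n_A2 = 3X; n_I = 1.78 (inert).
Total moles n_T = 2.78 + 2X.
Mole fractions y_i = n_i/n_T; K_p = p_A2^3 / (p_B2) with p_i = y_i·P.
Substituting and setting equal to 12.4 atm^2 gives a polynomial in X; the root in (0,1) is X = 0.401.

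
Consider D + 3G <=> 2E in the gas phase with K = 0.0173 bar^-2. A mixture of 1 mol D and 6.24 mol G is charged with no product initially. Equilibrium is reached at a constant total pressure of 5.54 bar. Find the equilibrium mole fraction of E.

Basis: 1 mol D initially; let X = conversion of D. Extent ξ = X.
Moles: n_D = 1 − X; n_G = 6.24 − 3X; n_E = 2X.
n_T = Σnᵢ = 7.24 − 2X.
y_i = n_i/n_T, p_i = y_i·P. K = p_E^2 / (p_D p_G^3).
Substituting and setting equal to 0.0173 bar^-2 gives a polynomial in X; the root in (0,1) is X = 0.456.
Then n_E = 0.913, n_T = 6.33, so y_E = 0.144.

y_E = 0.144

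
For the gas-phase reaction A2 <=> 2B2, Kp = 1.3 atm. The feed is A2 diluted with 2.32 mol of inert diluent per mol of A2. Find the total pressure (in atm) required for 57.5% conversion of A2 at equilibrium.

P = 1.63 atm

Take 1 mol A2 as basis and let X be its fractional conversion, so ξ = X.
At extent ξ: n_A2 = 1 − X; n_B2 = 2X; n_I = 2.32 (inert).
n_T = Σnᵢ = 3.32 + X.
Kp = p_B2^2 / (p_A2) with p_i = (n_i/n_T)·P.
At X = 0.575: the mole-fraction product g(X) = Π y_i^ν_i = 0.7989. Since Kp = g(X)·P^{1}, P = (Kp/g)^(1/1) = (1.3/0.7989)^(1/1) = 1.63 atm.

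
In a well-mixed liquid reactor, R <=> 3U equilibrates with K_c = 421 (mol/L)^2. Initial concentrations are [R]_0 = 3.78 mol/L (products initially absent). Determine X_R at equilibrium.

X = 0.694

Let X = conversion of R; extent ξ = 3.78·X mol/L.
Concentrations: [R] = 3.78 − 3.78X; [U] = 11.3X.
K_c = [U]^3 / ([R]).
Solving K_c = 421 for X ∈ (0,1): X = 0.694.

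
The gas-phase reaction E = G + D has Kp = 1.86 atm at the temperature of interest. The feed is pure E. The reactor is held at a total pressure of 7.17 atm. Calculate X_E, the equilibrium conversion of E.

X = 0.454

Basis: 1 mol E initially; let X = conversion of E. Extent ξ = X.
Species balance: n_E = 1 − X; n_G = X; n_D = X.
Summing: n_T = 1 + X.
With p_i = (n_i/n_T)P, Kp = p_G p_D / (p_E).
Equating to 1.86 atm and solving on 0 < X < 1: X = 0.454.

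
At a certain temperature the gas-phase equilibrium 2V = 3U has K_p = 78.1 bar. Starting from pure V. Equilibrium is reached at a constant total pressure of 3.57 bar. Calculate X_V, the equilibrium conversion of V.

Basis: 1 mol V initially; let X = conversion of V. Extent ξ = 0.5X.
Moles: n_V = 1 − X; n_U = 1.5X.
Summing: n_T = 1 + 0.5X.
Mole fractions y_i = n_i/n_T; K_p = p_U^3 / (p_V^2) with p_i = y_i·P.
Equating to 78.1 bar and solving on 0 < X < 1: X = 0.773.

X = 0.773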